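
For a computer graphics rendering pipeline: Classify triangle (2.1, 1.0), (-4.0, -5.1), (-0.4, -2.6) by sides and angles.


Side lengths squared: AB^2=74.42, BC^2=19.21, CA^2=19.21
Sorted: [19.21, 19.21, 74.42]
By sides: Isosceles, By angles: Obtuse

Isosceles, Obtuse


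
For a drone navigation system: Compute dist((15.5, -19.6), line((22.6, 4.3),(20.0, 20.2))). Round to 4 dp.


|cross product| = 175.03
|line direction| = sqrt(259.57) = 16.1112
Distance = 175.03/sqrt(259.57) = 10.8639

10.8639


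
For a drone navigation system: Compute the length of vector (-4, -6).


|u| = sqrt((-4)^2 + (-6)^2) = sqrt(52) = 7.2111

7.2111


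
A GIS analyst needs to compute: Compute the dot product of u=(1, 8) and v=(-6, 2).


u . v = u_x*v_x + u_y*v_y = 1*(-6) + 8*2
= (-6) + 16 = 10

10


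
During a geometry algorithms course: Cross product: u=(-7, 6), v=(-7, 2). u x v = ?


u x v = u_x*v_y - u_y*v_x = (-7)*2 - 6*(-7)
= (-14) - (-42) = 28

28


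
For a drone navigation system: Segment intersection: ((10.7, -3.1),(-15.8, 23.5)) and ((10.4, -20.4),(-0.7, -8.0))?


Cross products: d1=-195.75, d2=-162.41, d3=466.43, d4=433.09
d1*d2 < 0 and d3*d4 < 0? no

No, they don't intersect


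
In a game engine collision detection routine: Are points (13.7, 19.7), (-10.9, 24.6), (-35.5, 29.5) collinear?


Cross product: ((-10.9)-13.7)*(29.5-19.7) - (24.6-19.7)*((-35.5)-13.7)
= 0

Yes, collinear


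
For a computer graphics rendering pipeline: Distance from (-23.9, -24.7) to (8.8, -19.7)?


dx=32.7, dy=5
d^2 = 32.7^2 + 5^2 = 1094.29
d = sqrt(1094.29) = 33.0801

33.0801


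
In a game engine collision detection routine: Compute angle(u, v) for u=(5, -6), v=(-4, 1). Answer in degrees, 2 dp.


u.v = -26, |u| = sqrt(61) = 7.8102, |v| = sqrt(17) = 4.1231
cos(theta) = u.v/(|u||v|) = -26/sqrt(1037) = -0.807391
theta = acos(-0.807391) = 143.84 degrees

143.84 degrees


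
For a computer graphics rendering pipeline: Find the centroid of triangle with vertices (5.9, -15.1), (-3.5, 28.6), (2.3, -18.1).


Centroid = ((x_A+x_B+x_C)/3, (y_A+y_B+y_C)/3)
= ((5.9+(-3.5)+2.3)/3, ((-15.1)+28.6+(-18.1))/3)
= (1.5667, -1.5333)

(1.5667, -1.5333)


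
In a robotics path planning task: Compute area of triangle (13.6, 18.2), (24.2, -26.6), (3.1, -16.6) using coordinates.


Area = |x_A(y_B-y_C) + x_B(y_C-y_A) + x_C(y_A-y_B)|/2
= |(-136) + (-842.16) + 138.88|/2
= 839.28/2 = 419.64

419.64


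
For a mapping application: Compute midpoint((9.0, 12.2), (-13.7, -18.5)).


M = ((9+(-13.7))/2, (12.2+(-18.5))/2)
= (-2.35, -3.15)

(-2.35, -3.15)


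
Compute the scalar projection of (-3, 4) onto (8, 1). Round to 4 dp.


u.v = -20, |v| = sqrt(65) = 8.0623
Scalar projection = u.v / |v| = -20 / sqrt(65) = -2.4807

-2.4807


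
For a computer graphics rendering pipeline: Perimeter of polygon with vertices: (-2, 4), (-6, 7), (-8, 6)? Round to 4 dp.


Sides: (-2, 4)->(-6, 7): sqrt(25) = 5, (-6, 7)->(-8, 6): sqrt(5) = 2.236068, (-8, 6)->(-2, 4): sqrt(40) = 6.324555
Sum = 13.560623
Perimeter = 13.5606

13.5606


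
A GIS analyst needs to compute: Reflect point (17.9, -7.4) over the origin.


Reflection over origin: (x,y) -> (-x,-y)
(17.9, -7.4) -> (-17.9, 7.4)

(-17.9, 7.4)


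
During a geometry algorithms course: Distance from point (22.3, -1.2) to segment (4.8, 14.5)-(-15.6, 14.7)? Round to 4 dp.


Project P onto AB: t = 0 (clamped to [0,1])
Closest point on segment: (4.8, 14.5)
Distance: 23.5104

23.5104


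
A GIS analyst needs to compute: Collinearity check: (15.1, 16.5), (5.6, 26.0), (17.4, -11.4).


Cross product: (5.6-15.1)*((-11.4)-16.5) - (26-16.5)*(17.4-15.1)
= 243.2

No, not collinear


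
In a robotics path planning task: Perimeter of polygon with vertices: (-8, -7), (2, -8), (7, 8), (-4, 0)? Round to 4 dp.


Sides: (-8, -7)->(2, -8): sqrt(101) = 10.049876, (2, -8)->(7, 8): sqrt(281) = 16.763055, (7, 8)->(-4, 0): sqrt(185) = 13.601471, (-4, 0)->(-8, -7): sqrt(65) = 8.062258
Sum = 48.47666
Perimeter = 48.4767

48.4767


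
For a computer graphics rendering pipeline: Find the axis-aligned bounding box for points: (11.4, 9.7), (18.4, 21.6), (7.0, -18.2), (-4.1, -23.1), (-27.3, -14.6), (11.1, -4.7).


x range: [-27.3, 18.4]
y range: [-23.1, 21.6]
Bounding box: (-27.3,-23.1) to (18.4,21.6)

(-27.3,-23.1) to (18.4,21.6)


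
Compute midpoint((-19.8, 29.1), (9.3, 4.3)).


M = (((-19.8)+9.3)/2, (29.1+4.3)/2)
= (-5.25, 16.7)

(-5.25, 16.7)


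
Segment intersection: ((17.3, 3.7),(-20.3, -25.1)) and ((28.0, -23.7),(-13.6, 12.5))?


Cross products: d1=-752.5, d2=1806.7, d3=1338.4, d4=-1220.8
d1*d2 < 0 and d3*d4 < 0? yes

Yes, they intersect


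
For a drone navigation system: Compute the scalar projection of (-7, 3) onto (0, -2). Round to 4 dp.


u.v = -6, |v| = sqrt(4) = 2
Scalar projection = u.v / |v| = -6 / sqrt(4) = -3

-3


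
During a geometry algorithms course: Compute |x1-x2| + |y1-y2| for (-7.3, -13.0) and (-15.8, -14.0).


|(-7.3)-(-15.8)| + |(-13)-(-14)| = 8.5 + 1 = 9.5

9.5


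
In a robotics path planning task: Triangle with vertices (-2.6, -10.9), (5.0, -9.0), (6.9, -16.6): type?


Side lengths squared: AB^2=61.37, BC^2=61.37, CA^2=122.74
Sorted: [61.37, 61.37, 122.74]
By sides: Isosceles, By angles: Right

Isosceles, Right


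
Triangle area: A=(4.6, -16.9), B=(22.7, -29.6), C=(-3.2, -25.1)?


Area = |x_A(y_B-y_C) + x_B(y_C-y_A) + x_C(y_A-y_B)|/2
= |(-20.7) + (-186.14) + (-40.64)|/2
= 247.48/2 = 123.74

123.74


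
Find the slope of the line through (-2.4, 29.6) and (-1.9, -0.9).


slope = (y2-y1)/(x2-x1) = ((-0.9)-29.6)/((-1.9)-(-2.4)) = (-30.5)/0.5 = -61

-61


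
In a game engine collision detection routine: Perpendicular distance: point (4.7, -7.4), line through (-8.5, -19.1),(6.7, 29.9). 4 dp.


|cross product| = 468.96
|line direction| = sqrt(2632.04) = 51.3034
Distance = 468.96/sqrt(2632.04) = 9.1409

9.1409


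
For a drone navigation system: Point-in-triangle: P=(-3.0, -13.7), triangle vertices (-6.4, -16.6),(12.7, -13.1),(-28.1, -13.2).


Cross products: AB x AP = 43.49, BC x BP = 22.91, CA x CP = 74.49
All same sign? yes

Yes, inside


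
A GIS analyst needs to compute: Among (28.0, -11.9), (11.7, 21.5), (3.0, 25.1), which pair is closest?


d(P0,P1) = 37.1652, d(P0,P2) = 44.6542, d(P1,P2) = 9.4154
Closest: P1 and P2

Closest pair: (11.7, 21.5) and (3.0, 25.1), distance = 9.4154


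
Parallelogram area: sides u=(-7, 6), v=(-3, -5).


|u x v| = |(-7)*(-5) - 6*(-3)|
= |35 - (-18)| = 53

53


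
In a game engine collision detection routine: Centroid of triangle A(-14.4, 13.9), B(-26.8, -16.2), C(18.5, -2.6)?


Centroid = ((x_A+x_B+x_C)/3, (y_A+y_B+y_C)/3)
= (((-14.4)+(-26.8)+18.5)/3, (13.9+(-16.2)+(-2.6))/3)
= (-7.5667, -1.6333)

(-7.5667, -1.6333)


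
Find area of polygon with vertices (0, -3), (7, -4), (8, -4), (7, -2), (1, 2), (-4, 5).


Shoelace sum: (0*(-4) - 7*(-3)) + (7*(-4) - 8*(-4)) + (8*(-2) - 7*(-4)) + (7*2 - 1*(-2)) + (1*5 - (-4)*2) + ((-4)*(-3) - 0*5)
= 78
Area = |78|/2 = 39

39


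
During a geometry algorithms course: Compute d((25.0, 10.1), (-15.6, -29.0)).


dx=-40.6, dy=-39.1
d^2 = (-40.6)^2 + (-39.1)^2 = 3177.17
d = sqrt(3177.17) = 56.3664

56.3664


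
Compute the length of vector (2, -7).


|u| = sqrt(2^2 + (-7)^2) = sqrt(53) = 7.2801

7.2801


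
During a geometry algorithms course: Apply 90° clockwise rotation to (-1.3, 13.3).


90° CW: (x,y) -> (y, -x)
(-1.3,13.3) -> (13.3, 1.3)

(13.3, 1.3)


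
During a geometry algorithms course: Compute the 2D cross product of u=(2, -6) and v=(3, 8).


u x v = u_x*v_y - u_y*v_x = 2*8 - (-6)*3
= 16 - (-18) = 34

34


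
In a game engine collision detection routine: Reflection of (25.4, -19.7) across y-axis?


Reflection over y-axis: (x,y) -> (-x,y)
(25.4, -19.7) -> (-25.4, -19.7)

(-25.4, -19.7)


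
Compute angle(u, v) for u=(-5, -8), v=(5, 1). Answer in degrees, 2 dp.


u.v = -33, |u| = sqrt(89) = 9.434, |v| = sqrt(26) = 5.099
cos(theta) = u.v/(|u||v|) = -33/sqrt(2314) = -0.686013
theta = acos(-0.686013) = 133.32 degrees

133.32 degrees


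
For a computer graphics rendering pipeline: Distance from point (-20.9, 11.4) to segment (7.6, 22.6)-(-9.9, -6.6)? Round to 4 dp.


Project P onto AB: t = 0.7126 (clamped to [0,1])
Closest point on segment: (-4.87, 1.793)
Distance: 18.6884

18.6884


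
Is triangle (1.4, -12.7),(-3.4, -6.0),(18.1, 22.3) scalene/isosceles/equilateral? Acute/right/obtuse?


Side lengths squared: AB^2=67.93, BC^2=1263.14, CA^2=1503.89
Sorted: [67.93, 1263.14, 1503.89]
By sides: Scalene, By angles: Obtuse

Scalene, Obtuse


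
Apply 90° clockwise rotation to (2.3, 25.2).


90° CW: (x,y) -> (y, -x)
(2.3,25.2) -> (25.2, -2.3)

(25.2, -2.3)


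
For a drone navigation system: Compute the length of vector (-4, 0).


|u| = sqrt((-4)^2 + 0^2) = sqrt(16) = 4

4


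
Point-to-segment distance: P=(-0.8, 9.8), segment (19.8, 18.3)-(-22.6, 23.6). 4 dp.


Project P onto AB: t = 0.4537 (clamped to [0,1])
Closest point on segment: (0.5631, 20.7046)
Distance: 10.9895

10.9895


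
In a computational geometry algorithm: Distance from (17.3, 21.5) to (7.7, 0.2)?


dx=-9.6, dy=-21.3
d^2 = (-9.6)^2 + (-21.3)^2 = 545.85
d = sqrt(545.85) = 23.3634

23.3634


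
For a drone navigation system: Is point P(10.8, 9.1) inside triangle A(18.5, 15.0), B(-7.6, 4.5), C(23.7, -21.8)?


Cross products: AB x AP = 73.14, BC x BP = 627.9, CA x CP = 314.04
All same sign? yes

Yes, inside


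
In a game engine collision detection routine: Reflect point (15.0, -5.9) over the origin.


Reflection over origin: (x,y) -> (-x,-y)
(15, -5.9) -> (-15, 5.9)

(-15, 5.9)


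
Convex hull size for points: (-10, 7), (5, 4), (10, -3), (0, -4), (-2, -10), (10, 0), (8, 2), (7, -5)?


Convex hull vertices (CCW): (-10, 7), (-2, -10), (7, -5), (10, -3), (10, 0), (8, 2), (5, 4)
Count = 7

7


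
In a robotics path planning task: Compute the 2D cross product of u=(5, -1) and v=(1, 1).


u x v = u_x*v_y - u_y*v_x = 5*1 - (-1)*1
= 5 - (-1) = 6

6


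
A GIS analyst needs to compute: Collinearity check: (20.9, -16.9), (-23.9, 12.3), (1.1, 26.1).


Cross product: ((-23.9)-20.9)*(26.1-(-16.9)) - (12.3-(-16.9))*(1.1-20.9)
= -1348.24

No, not collinear


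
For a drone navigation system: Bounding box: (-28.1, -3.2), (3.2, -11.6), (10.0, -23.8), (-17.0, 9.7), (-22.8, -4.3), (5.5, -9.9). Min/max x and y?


x range: [-28.1, 10]
y range: [-23.8, 9.7]
Bounding box: (-28.1,-23.8) to (10,9.7)

(-28.1,-23.8) to (10,9.7)


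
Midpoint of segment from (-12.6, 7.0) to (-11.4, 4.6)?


M = (((-12.6)+(-11.4))/2, (7+4.6)/2)
= (-12, 5.8)

(-12, 5.8)


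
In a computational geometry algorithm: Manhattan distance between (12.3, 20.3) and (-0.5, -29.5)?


|12.3-(-0.5)| + |20.3-(-29.5)| = 12.8 + 49.8 = 62.6

62.6


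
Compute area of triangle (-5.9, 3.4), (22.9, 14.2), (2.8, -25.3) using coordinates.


Area = |x_A(y_B-y_C) + x_B(y_C-y_A) + x_C(y_A-y_B)|/2
= |(-233.05) + (-657.23) + (-30.24)|/2
= 920.52/2 = 460.26

460.26


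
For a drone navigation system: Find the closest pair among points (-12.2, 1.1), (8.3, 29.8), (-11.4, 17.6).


d(P0,P1) = 35.2695, d(P0,P2) = 16.5194, d(P1,P2) = 23.1718
Closest: P0 and P2

Closest pair: (-12.2, 1.1) and (-11.4, 17.6), distance = 16.5194


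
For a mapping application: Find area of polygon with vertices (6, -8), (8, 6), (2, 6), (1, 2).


Shoelace sum: (6*6 - 8*(-8)) + (8*6 - 2*6) + (2*2 - 1*6) + (1*(-8) - 6*2)
= 114
Area = |114|/2 = 57

57


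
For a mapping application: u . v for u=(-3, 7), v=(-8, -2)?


u . v = u_x*v_x + u_y*v_y = (-3)*(-8) + 7*(-2)
= 24 + (-14) = 10

10


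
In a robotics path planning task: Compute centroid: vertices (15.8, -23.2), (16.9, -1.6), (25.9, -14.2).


Centroid = ((x_A+x_B+x_C)/3, (y_A+y_B+y_C)/3)
= ((15.8+16.9+25.9)/3, ((-23.2)+(-1.6)+(-14.2))/3)
= (19.5333, -13)

(19.5333, -13)


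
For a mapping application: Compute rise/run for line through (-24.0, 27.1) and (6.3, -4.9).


slope = (y2-y1)/(x2-x1) = ((-4.9)-27.1)/(6.3-(-24)) = (-32)/30.3 = -1.0561

-1.0561


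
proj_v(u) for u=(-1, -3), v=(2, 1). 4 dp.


u.v = -5, |v| = sqrt(5) = 2.2361
Scalar projection = u.v / |v| = -5 / sqrt(5) = -2.2361

-2.2361


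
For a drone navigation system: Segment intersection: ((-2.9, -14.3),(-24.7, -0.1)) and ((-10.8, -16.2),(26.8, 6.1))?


Cross products: d1=-104.73, d2=915.33, d3=153.6, d4=-866.46
d1*d2 < 0 and d3*d4 < 0? yes

Yes, they intersect


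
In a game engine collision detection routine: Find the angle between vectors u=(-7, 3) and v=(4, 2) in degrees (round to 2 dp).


u.v = -22, |u| = sqrt(58) = 7.6158, |v| = sqrt(20) = 4.4721
cos(theta) = u.v/(|u||v|) = -22/sqrt(1160) = -0.645942
theta = acos(-0.645942) = 130.24 degrees

130.24 degrees


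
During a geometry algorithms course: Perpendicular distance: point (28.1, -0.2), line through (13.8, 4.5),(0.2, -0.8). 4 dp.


|cross product| = 139.71
|line direction| = sqrt(213.05) = 14.5962
Distance = 139.71/sqrt(213.05) = 9.5716

9.5716


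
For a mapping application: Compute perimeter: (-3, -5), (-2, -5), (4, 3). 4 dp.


Sides: (-3, -5)->(-2, -5): sqrt(1) = 1, (-2, -5)->(4, 3): sqrt(100) = 10, (4, 3)->(-3, -5): sqrt(113) = 10.630146
Sum = 21.630146
Perimeter = 21.6301

21.6301


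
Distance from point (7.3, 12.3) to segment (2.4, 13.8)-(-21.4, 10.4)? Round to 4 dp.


Project P onto AB: t = 0 (clamped to [0,1])
Closest point on segment: (2.4, 13.8)
Distance: 5.1245

5.1245


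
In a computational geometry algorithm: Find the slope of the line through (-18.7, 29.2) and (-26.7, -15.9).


slope = (y2-y1)/(x2-x1) = ((-15.9)-29.2)/((-26.7)-(-18.7)) = (-45.1)/(-8) = 5.6375

5.6375


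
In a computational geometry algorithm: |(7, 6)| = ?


|u| = sqrt(7^2 + 6^2) = sqrt(85) = 9.2195

9.2195


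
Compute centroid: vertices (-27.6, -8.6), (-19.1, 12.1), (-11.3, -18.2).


Centroid = ((x_A+x_B+x_C)/3, (y_A+y_B+y_C)/3)
= (((-27.6)+(-19.1)+(-11.3))/3, ((-8.6)+12.1+(-18.2))/3)
= (-19.3333, -4.9)

(-19.3333, -4.9)


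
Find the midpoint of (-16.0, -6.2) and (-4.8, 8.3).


M = (((-16)+(-4.8))/2, ((-6.2)+8.3)/2)
= (-10.4, 1.05)

(-10.4, 1.05)


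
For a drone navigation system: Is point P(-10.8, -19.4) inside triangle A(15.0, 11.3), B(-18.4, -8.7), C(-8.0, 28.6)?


Cross products: AB x AP = 509.38, BC x BP = -394.76, CA x CP = -1152.44
All same sign? no

No, outside


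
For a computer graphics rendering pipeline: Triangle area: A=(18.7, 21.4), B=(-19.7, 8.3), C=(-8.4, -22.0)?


Area = |x_A(y_B-y_C) + x_B(y_C-y_A) + x_C(y_A-y_B)|/2
= |566.61 + 854.98 + (-110.04)|/2
= 1311.55/2 = 655.775

655.775


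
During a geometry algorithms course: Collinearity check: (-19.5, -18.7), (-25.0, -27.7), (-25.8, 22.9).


Cross product: ((-25)-(-19.5))*(22.9-(-18.7)) - ((-27.7)-(-18.7))*((-25.8)-(-19.5))
= -285.5

No, not collinear


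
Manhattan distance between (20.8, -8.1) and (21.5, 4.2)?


|20.8-21.5| + |(-8.1)-4.2| = 0.7 + 12.3 = 13

13


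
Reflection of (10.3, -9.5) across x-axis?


Reflection over x-axis: (x,y) -> (x,-y)
(10.3, -9.5) -> (10.3, 9.5)

(10.3, 9.5)


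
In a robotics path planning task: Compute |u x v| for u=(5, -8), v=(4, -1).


|u x v| = |5*(-1) - (-8)*4|
= |(-5) - (-32)| = 27

27


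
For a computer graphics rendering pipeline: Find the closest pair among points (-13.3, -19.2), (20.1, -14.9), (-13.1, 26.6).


d(P0,P1) = 33.6757, d(P0,P2) = 45.8004, d(P1,P2) = 53.1459
Closest: P0 and P1

Closest pair: (-13.3, -19.2) and (20.1, -14.9), distance = 33.6757


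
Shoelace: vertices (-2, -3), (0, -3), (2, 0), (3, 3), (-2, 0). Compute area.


Shoelace sum: ((-2)*(-3) - 0*(-3)) + (0*0 - 2*(-3)) + (2*3 - 3*0) + (3*0 - (-2)*3) + ((-2)*(-3) - (-2)*0)
= 30
Area = |30|/2 = 15

15


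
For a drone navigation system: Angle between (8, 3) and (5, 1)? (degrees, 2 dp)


u.v = 43, |u| = sqrt(73) = 8.544, |v| = sqrt(26) = 5.099
cos(theta) = u.v/(|u||v|) = 43/sqrt(1898) = 0.987007
theta = acos(0.987007) = 9.25 degrees

9.25 degrees


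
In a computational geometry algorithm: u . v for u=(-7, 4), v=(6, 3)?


u . v = u_x*v_x + u_y*v_y = (-7)*6 + 4*3
= (-42) + 12 = -30

-30


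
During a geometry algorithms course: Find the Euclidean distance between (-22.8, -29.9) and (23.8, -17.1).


dx=46.6, dy=12.8
d^2 = 46.6^2 + 12.8^2 = 2335.4
d = sqrt(2335.4) = 48.326

48.326


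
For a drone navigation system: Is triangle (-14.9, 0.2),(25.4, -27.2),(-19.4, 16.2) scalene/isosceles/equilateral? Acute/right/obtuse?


Side lengths squared: AB^2=2374.85, BC^2=3890.6, CA^2=276.25
Sorted: [276.25, 2374.85, 3890.6]
By sides: Scalene, By angles: Obtuse

Scalene, Obtuse


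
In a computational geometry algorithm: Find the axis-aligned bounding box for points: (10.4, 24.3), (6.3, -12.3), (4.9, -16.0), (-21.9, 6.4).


x range: [-21.9, 10.4]
y range: [-16, 24.3]
Bounding box: (-21.9,-16) to (10.4,24.3)

(-21.9,-16) to (10.4,24.3)


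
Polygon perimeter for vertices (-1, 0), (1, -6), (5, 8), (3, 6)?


Sides: (-1, 0)->(1, -6): sqrt(40) = 6.324555, (1, -6)->(5, 8): sqrt(212) = 14.56022, (5, 8)->(3, 6): sqrt(8) = 2.828427, (3, 6)->(-1, 0): sqrt(52) = 7.211103
Sum = 30.924305
Perimeter = 30.9243

30.9243


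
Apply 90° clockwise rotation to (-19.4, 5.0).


90° CW: (x,y) -> (y, -x)
(-19.4,5) -> (5, 19.4)

(5, 19.4)


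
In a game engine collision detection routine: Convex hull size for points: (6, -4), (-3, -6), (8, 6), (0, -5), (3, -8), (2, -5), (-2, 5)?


Convex hull vertices (CCW): (-3, -6), (3, -8), (6, -4), (8, 6), (-2, 5)
Count = 5

5


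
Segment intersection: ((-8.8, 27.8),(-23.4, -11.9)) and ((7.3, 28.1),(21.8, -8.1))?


Cross products: d1=-587.17, d2=-1691.34, d3=634.79, d4=1738.96
d1*d2 < 0 and d3*d4 < 0? no

No, they don't intersect


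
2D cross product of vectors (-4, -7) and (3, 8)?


u x v = u_x*v_y - u_y*v_x = (-4)*8 - (-7)*3
= (-32) - (-21) = -11

-11


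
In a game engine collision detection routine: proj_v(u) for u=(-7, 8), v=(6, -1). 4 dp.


u.v = -50, |v| = sqrt(37) = 6.0828
Scalar projection = u.v / |v| = -50 / sqrt(37) = -8.2199

-8.2199


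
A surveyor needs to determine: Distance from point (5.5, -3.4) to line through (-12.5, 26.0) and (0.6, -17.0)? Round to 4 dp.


|cross product| = 388.86
|line direction| = sqrt(2020.61) = 44.9512
Distance = 388.86/sqrt(2020.61) = 8.6507

8.6507


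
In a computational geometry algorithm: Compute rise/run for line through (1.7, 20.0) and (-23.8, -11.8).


slope = (y2-y1)/(x2-x1) = ((-11.8)-20)/((-23.8)-1.7) = (-31.8)/(-25.5) = 1.2471

1.2471


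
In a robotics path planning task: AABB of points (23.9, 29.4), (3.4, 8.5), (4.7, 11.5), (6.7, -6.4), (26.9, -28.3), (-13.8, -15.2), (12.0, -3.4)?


x range: [-13.8, 26.9]
y range: [-28.3, 29.4]
Bounding box: (-13.8,-28.3) to (26.9,29.4)

(-13.8,-28.3) to (26.9,29.4)


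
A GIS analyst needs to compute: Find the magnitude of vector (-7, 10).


|u| = sqrt((-7)^2 + 10^2) = sqrt(149) = 12.2066

12.2066


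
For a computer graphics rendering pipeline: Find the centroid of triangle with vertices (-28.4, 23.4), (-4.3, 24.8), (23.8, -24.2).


Centroid = ((x_A+x_B+x_C)/3, (y_A+y_B+y_C)/3)
= (((-28.4)+(-4.3)+23.8)/3, (23.4+24.8+(-24.2))/3)
= (-2.9667, 8)

(-2.9667, 8)


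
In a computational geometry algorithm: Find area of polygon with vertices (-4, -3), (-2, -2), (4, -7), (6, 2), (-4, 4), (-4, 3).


Shoelace sum: ((-4)*(-2) - (-2)*(-3)) + ((-2)*(-7) - 4*(-2)) + (4*2 - 6*(-7)) + (6*4 - (-4)*2) + ((-4)*3 - (-4)*4) + ((-4)*(-3) - (-4)*3)
= 134
Area = |134|/2 = 67

67


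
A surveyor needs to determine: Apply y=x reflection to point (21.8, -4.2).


Reflection over y=x: (x,y) -> (y,x)
(21.8, -4.2) -> (-4.2, 21.8)

(-4.2, 21.8)


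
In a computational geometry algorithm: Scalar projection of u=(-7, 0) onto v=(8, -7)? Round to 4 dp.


u.v = -56, |v| = sqrt(113) = 10.6301
Scalar projection = u.v / |v| = -56 / sqrt(113) = -5.268

-5.268


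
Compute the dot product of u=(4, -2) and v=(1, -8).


u . v = u_x*v_x + u_y*v_y = 4*1 + (-2)*(-8)
= 4 + 16 = 20

20


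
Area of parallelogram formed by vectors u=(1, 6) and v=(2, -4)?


|u x v| = |1*(-4) - 6*2|
= |(-4) - 12| = 16

16


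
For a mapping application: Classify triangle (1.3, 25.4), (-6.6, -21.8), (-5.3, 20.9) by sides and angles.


Side lengths squared: AB^2=2290.25, BC^2=1824.98, CA^2=63.81
Sorted: [63.81, 1824.98, 2290.25]
By sides: Scalene, By angles: Obtuse

Scalene, Obtuse


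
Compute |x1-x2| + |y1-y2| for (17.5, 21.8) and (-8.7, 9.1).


|17.5-(-8.7)| + |21.8-9.1| = 26.2 + 12.7 = 38.9

38.9


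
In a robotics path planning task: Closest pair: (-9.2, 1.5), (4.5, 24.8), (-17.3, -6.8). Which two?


d(P0,P1) = 27.0292, d(P0,P2) = 11.5974, d(P1,P2) = 38.3901
Closest: P0 and P2

Closest pair: (-9.2, 1.5) and (-17.3, -6.8), distance = 11.5974


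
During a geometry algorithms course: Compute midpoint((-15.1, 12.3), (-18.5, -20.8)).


M = (((-15.1)+(-18.5))/2, (12.3+(-20.8))/2)
= (-16.8, -4.25)

(-16.8, -4.25)


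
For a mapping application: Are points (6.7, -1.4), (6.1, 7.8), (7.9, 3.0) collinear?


Cross product: (6.1-6.7)*(3-(-1.4)) - (7.8-(-1.4))*(7.9-6.7)
= -13.68

No, not collinear


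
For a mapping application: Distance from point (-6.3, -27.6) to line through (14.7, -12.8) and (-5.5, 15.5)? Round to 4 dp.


|cross product| = 893.26
|line direction| = sqrt(1208.93) = 34.7697
Distance = 893.26/sqrt(1208.93) = 25.6908

25.6908


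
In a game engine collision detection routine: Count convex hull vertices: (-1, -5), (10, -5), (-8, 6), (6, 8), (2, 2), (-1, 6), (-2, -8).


Convex hull vertices (CCW): (-8, 6), (-2, -8), (10, -5), (6, 8)
Count = 4

4


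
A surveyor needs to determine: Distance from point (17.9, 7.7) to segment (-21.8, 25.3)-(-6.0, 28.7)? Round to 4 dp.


Project P onto AB: t = 1 (clamped to [0,1])
Closest point on segment: (-6, 28.7)
Distance: 31.8152

31.8152


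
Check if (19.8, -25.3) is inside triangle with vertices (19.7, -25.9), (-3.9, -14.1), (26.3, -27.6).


Cross products: AB x AP = -15.34, BC x BP = -18.29, CA x CP = -4.13
All same sign? yes

Yes, inside


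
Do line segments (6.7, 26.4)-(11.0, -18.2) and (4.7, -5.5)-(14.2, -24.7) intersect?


Cross products: d1=341.45, d2=0.31, d3=-226.37, d4=114.77
d1*d2 < 0 and d3*d4 < 0? no

No, they don't intersect


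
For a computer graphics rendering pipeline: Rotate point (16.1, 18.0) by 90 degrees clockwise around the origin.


90° CW: (x,y) -> (y, -x)
(16.1,18) -> (18, -16.1)

(18, -16.1)


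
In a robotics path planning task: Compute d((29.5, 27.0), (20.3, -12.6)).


dx=-9.2, dy=-39.6
d^2 = (-9.2)^2 + (-39.6)^2 = 1652.8
d = sqrt(1652.8) = 40.6546

40.6546


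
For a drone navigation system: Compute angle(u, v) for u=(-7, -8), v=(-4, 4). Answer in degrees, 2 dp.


u.v = -4, |u| = sqrt(113) = 10.6301, |v| = sqrt(32) = 5.6569
cos(theta) = u.v/(|u||v|) = -4/sqrt(3616) = -0.066519
theta = acos(-0.066519) = 93.81 degrees

93.81 degrees


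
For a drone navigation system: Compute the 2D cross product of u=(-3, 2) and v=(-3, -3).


u x v = u_x*v_y - u_y*v_x = (-3)*(-3) - 2*(-3)
= 9 - (-6) = 15

15


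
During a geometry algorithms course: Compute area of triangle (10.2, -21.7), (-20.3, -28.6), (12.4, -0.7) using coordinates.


Area = |x_A(y_B-y_C) + x_B(y_C-y_A) + x_C(y_A-y_B)|/2
= |(-284.58) + (-426.3) + 85.56|/2
= 625.32/2 = 312.66

312.66


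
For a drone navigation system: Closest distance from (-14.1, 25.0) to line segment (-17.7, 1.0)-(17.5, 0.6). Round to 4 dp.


Project P onto AB: t = 0.0945 (clamped to [0,1])
Closest point on segment: (-14.3732, 0.9622)
Distance: 24.0394

24.0394


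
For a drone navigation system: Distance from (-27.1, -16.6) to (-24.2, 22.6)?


dx=2.9, dy=39.2
d^2 = 2.9^2 + 39.2^2 = 1545.05
d = sqrt(1545.05) = 39.3071

39.3071


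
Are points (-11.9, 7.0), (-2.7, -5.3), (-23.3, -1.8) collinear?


Cross product: ((-2.7)-(-11.9))*((-1.8)-7) - ((-5.3)-7)*((-23.3)-(-11.9))
= -221.18

No, not collinear


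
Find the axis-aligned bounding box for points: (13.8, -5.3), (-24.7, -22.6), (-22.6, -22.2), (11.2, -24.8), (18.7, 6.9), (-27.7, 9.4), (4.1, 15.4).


x range: [-27.7, 18.7]
y range: [-24.8, 15.4]
Bounding box: (-27.7,-24.8) to (18.7,15.4)

(-27.7,-24.8) to (18.7,15.4)


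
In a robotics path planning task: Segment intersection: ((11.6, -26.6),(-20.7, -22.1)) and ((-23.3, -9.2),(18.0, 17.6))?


Cross products: d1=-1653.94, d2=-602.45, d3=-404.97, d4=-1456.46
d1*d2 < 0 and d3*d4 < 0? no

No, they don't intersect


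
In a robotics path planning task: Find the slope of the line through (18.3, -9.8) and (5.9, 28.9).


slope = (y2-y1)/(x2-x1) = (28.9-(-9.8))/(5.9-18.3) = 38.7/(-12.4) = -3.121

-3.121


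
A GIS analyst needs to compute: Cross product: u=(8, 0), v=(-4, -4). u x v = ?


u x v = u_x*v_y - u_y*v_x = 8*(-4) - 0*(-4)
= (-32) - 0 = -32

-32


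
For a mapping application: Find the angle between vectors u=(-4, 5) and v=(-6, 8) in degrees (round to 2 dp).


u.v = 64, |u| = sqrt(41) = 6.4031, |v| = sqrt(100) = 10
cos(theta) = u.v/(|u||v|) = 64/sqrt(4100) = 0.999512
theta = acos(0.999512) = 1.79 degrees

1.79 degrees


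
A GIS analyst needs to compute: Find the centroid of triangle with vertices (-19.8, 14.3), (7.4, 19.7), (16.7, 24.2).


Centroid = ((x_A+x_B+x_C)/3, (y_A+y_B+y_C)/3)
= (((-19.8)+7.4+16.7)/3, (14.3+19.7+24.2)/3)
= (1.4333, 19.4)

(1.4333, 19.4)


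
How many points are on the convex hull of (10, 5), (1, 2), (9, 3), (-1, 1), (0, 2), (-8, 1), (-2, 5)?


Convex hull vertices (CCW): (-8, 1), (-1, 1), (9, 3), (10, 5), (-2, 5)
Count = 5

5


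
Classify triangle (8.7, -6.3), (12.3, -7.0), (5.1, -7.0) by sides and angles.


Side lengths squared: AB^2=13.45, BC^2=51.84, CA^2=13.45
Sorted: [13.45, 13.45, 51.84]
By sides: Isosceles, By angles: Obtuse

Isosceles, Obtuse


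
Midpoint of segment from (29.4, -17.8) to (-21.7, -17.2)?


M = ((29.4+(-21.7))/2, ((-17.8)+(-17.2))/2)
= (3.85, -17.5)

(3.85, -17.5)


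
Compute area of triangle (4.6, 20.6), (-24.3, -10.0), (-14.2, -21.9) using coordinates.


Area = |x_A(y_B-y_C) + x_B(y_C-y_A) + x_C(y_A-y_B)|/2
= |54.74 + 1032.75 + (-434.52)|/2
= 652.97/2 = 326.485

326.485


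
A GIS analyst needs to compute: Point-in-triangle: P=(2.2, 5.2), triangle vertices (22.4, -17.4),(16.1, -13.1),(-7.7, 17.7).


Cross products: AB x AP = -55.52, BC x BP = -7.42, CA x CP = -28.76
All same sign? yes

Yes, inside


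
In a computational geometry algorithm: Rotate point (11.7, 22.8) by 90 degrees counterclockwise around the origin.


90° CCW: (x,y) -> (-y, x)
(11.7,22.8) -> (-22.8, 11.7)

(-22.8, 11.7)


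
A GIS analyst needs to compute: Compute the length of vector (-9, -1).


|u| = sqrt((-9)^2 + (-1)^2) = sqrt(82) = 9.0554

9.0554


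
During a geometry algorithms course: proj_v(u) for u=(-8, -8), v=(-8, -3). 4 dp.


u.v = 88, |v| = sqrt(73) = 8.544
Scalar projection = u.v / |v| = 88 / sqrt(73) = 10.2996

10.2996


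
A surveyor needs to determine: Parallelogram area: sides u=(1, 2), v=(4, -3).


|u x v| = |1*(-3) - 2*4|
= |(-3) - 8| = 11

11


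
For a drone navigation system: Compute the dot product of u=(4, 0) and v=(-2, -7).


u . v = u_x*v_x + u_y*v_y = 4*(-2) + 0*(-7)
= (-8) + 0 = -8

-8


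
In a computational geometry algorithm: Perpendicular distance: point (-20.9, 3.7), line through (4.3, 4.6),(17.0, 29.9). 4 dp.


|cross product| = 626.13
|line direction| = sqrt(801.38) = 28.3087
Distance = 626.13/sqrt(801.38) = 22.118

22.118


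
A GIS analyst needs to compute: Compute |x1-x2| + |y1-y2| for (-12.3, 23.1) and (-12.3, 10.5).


|(-12.3)-(-12.3)| + |23.1-10.5| = 0 + 12.6 = 12.6

12.6


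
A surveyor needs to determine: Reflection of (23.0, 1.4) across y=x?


Reflection over y=x: (x,y) -> (y,x)
(23, 1.4) -> (1.4, 23)

(1.4, 23)


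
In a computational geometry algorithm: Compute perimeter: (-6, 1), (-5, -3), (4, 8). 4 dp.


Sides: (-6, 1)->(-5, -3): sqrt(17) = 4.123106, (-5, -3)->(4, 8): sqrt(202) = 14.21267, (4, 8)->(-6, 1): sqrt(149) = 12.206556
Sum = 30.542332
Perimeter = 30.5423

30.5423


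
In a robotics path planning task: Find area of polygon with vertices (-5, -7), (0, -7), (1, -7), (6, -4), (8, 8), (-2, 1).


Shoelace sum: ((-5)*(-7) - 0*(-7)) + (0*(-7) - 1*(-7)) + (1*(-4) - 6*(-7)) + (6*8 - 8*(-4)) + (8*1 - (-2)*8) + ((-2)*(-7) - (-5)*1)
= 203
Area = |203|/2 = 101.5

101.5


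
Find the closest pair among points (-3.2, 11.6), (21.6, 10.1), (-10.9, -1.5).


d(P0,P1) = 24.8453, d(P0,P2) = 15.1954, d(P1,P2) = 34.5081
Closest: P0 and P2

Closest pair: (-3.2, 11.6) and (-10.9, -1.5), distance = 15.1954


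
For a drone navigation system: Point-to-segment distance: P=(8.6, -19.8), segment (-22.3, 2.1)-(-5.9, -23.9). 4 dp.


Project P onto AB: t = 1 (clamped to [0,1])
Closest point on segment: (-5.9, -23.9)
Distance: 15.0685

15.0685


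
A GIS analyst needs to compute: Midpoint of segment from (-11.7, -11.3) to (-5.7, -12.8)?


M = (((-11.7)+(-5.7))/2, ((-11.3)+(-12.8))/2)
= (-8.7, -12.05)

(-8.7, -12.05)


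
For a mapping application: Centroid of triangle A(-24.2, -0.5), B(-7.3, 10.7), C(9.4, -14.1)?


Centroid = ((x_A+x_B+x_C)/3, (y_A+y_B+y_C)/3)
= (((-24.2)+(-7.3)+9.4)/3, ((-0.5)+10.7+(-14.1))/3)
= (-7.3667, -1.3)

(-7.3667, -1.3)


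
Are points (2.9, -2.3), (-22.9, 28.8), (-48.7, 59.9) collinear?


Cross product: ((-22.9)-2.9)*(59.9-(-2.3)) - (28.8-(-2.3))*((-48.7)-2.9)
= 0

Yes, collinear


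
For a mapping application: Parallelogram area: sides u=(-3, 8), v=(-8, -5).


|u x v| = |(-3)*(-5) - 8*(-8)|
= |15 - (-64)| = 79

79


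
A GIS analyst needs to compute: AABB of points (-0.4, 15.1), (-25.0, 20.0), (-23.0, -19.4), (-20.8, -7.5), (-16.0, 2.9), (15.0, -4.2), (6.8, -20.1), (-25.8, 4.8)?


x range: [-25.8, 15]
y range: [-20.1, 20]
Bounding box: (-25.8,-20.1) to (15,20)

(-25.8,-20.1) to (15,20)


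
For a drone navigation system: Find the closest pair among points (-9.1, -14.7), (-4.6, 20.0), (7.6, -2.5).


d(P0,P1) = 34.9906, d(P0,P2) = 20.6816, d(P1,P2) = 25.5947
Closest: P0 and P2

Closest pair: (-9.1, -14.7) and (7.6, -2.5), distance = 20.6816


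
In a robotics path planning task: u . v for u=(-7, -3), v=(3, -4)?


u . v = u_x*v_x + u_y*v_y = (-7)*3 + (-3)*(-4)
= (-21) + 12 = -9

-9


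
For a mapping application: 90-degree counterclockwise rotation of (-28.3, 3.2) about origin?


90° CCW: (x,y) -> (-y, x)
(-28.3,3.2) -> (-3.2, -28.3)

(-3.2, -28.3)


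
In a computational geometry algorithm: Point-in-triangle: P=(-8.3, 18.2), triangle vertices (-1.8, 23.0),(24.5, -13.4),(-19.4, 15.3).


Cross products: AB x AP = -362.84, BC x BP = -445.88, CA x CP = -34.43
All same sign? yes

Yes, inside


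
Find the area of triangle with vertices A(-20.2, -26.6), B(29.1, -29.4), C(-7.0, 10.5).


Area = |x_A(y_B-y_C) + x_B(y_C-y_A) + x_C(y_A-y_B)|/2
= |805.98 + 1079.61 + (-19.6)|/2
= 1865.99/2 = 932.995

932.995


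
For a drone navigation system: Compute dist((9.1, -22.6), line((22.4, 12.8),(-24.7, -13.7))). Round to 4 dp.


|cross product| = 1314.89
|line direction| = sqrt(2920.66) = 54.0431
Distance = 1314.89/sqrt(2920.66) = 24.3304

24.3304


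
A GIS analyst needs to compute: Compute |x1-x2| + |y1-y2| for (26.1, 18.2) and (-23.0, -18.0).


|26.1-(-23)| + |18.2-(-18)| = 49.1 + 36.2 = 85.3

85.3


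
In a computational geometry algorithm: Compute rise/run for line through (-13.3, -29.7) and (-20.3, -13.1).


slope = (y2-y1)/(x2-x1) = ((-13.1)-(-29.7))/((-20.3)-(-13.3)) = 16.6/(-7) = -2.3714

-2.3714


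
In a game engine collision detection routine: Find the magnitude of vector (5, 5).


|u| = sqrt(5^2 + 5^2) = sqrt(50) = 7.0711

7.0711


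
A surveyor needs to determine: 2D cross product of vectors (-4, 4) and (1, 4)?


u x v = u_x*v_y - u_y*v_x = (-4)*4 - 4*1
= (-16) - 4 = -20

-20


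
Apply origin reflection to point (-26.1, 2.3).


Reflection over origin: (x,y) -> (-x,-y)
(-26.1, 2.3) -> (26.1, -2.3)

(26.1, -2.3)


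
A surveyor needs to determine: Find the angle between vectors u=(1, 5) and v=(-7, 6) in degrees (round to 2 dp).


u.v = 23, |u| = sqrt(26) = 5.099, |v| = sqrt(85) = 9.2195
cos(theta) = u.v/(|u||v|) = 23/sqrt(2210) = 0.489251
theta = acos(0.489251) = 60.71 degrees

60.71 degrees


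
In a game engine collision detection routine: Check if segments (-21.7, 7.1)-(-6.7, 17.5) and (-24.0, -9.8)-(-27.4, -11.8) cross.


Cross products: d1=-52.86, d2=-58.22, d3=-229.58, d4=-224.22
d1*d2 < 0 and d3*d4 < 0? no

No, they don't intersect


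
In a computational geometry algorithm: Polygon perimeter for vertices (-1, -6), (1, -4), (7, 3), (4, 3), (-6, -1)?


Sides: (-1, -6)->(1, -4): sqrt(8) = 2.828427, (1, -4)->(7, 3): sqrt(85) = 9.219544, (7, 3)->(4, 3): sqrt(9) = 3, (4, 3)->(-6, -1): sqrt(116) = 10.77033, (-6, -1)->(-1, -6): sqrt(50) = 7.071068
Sum = 32.889369
Perimeter = 32.8894

32.8894


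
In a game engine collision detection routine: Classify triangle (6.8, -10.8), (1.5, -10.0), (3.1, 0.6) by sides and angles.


Side lengths squared: AB^2=28.73, BC^2=114.92, CA^2=143.65
Sorted: [28.73, 114.92, 143.65]
By sides: Scalene, By angles: Right

Scalene, Right


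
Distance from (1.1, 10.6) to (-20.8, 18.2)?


dx=-21.9, dy=7.6
d^2 = (-21.9)^2 + 7.6^2 = 537.37
d = sqrt(537.37) = 23.1812

23.1812


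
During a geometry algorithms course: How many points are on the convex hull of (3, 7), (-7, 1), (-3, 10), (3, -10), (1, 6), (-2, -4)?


Convex hull vertices (CCW): (-7, 1), (3, -10), (3, 7), (-3, 10)
Count = 4

4


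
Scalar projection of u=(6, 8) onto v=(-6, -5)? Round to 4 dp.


u.v = -76, |v| = sqrt(61) = 7.8102
Scalar projection = u.v / |v| = -76 / sqrt(61) = -9.7308

-9.7308


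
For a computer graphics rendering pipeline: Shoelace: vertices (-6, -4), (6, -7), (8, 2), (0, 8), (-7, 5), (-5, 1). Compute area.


Shoelace sum: ((-6)*(-7) - 6*(-4)) + (6*2 - 8*(-7)) + (8*8 - 0*2) + (0*5 - (-7)*8) + ((-7)*1 - (-5)*5) + ((-5)*(-4) - (-6)*1)
= 298
Area = |298|/2 = 149

149


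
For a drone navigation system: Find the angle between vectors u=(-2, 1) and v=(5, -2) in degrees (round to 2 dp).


u.v = -12, |u| = sqrt(5) = 2.2361, |v| = sqrt(29) = 5.3852
cos(theta) = u.v/(|u||v|) = -12/sqrt(145) = -0.996546
theta = acos(-0.996546) = 175.24 degrees

175.24 degrees


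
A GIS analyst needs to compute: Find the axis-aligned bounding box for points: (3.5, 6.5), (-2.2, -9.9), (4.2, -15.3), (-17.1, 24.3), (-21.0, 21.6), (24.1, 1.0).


x range: [-21, 24.1]
y range: [-15.3, 24.3]
Bounding box: (-21,-15.3) to (24.1,24.3)

(-21,-15.3) to (24.1,24.3)


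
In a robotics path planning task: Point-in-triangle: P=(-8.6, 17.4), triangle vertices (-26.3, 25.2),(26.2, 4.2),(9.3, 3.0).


Cross products: AB x AP = -37.8, BC x BP = -264.84, CA x CP = -115.26
All same sign? yes

Yes, inside


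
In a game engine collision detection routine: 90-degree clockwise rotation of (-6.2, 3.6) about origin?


90° CW: (x,y) -> (y, -x)
(-6.2,3.6) -> (3.6, 6.2)

(3.6, 6.2)


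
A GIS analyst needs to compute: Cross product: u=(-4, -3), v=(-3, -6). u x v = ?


u x v = u_x*v_y - u_y*v_x = (-4)*(-6) - (-3)*(-3)
= 24 - 9 = 15

15


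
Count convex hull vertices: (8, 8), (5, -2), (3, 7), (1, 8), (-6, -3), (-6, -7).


Convex hull vertices (CCW): (-6, -7), (5, -2), (8, 8), (1, 8), (-6, -3)
Count = 5

5


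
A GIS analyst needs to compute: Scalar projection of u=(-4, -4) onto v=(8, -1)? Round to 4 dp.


u.v = -28, |v| = sqrt(65) = 8.0623
Scalar projection = u.v / |v| = -28 / sqrt(65) = -3.473

-3.473


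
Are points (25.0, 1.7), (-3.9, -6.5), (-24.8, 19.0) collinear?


Cross product: ((-3.9)-25)*(19-1.7) - ((-6.5)-1.7)*((-24.8)-25)
= -908.33

No, not collinear


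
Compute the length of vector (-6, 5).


|u| = sqrt((-6)^2 + 5^2) = sqrt(61) = 7.8102

7.8102


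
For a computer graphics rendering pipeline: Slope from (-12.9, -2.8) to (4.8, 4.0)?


slope = (y2-y1)/(x2-x1) = (4-(-2.8))/(4.8-(-12.9)) = 6.8/17.7 = 0.3842

0.3842


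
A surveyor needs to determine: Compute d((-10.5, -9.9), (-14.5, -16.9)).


dx=-4, dy=-7
d^2 = (-4)^2 + (-7)^2 = 65
d = sqrt(65) = 8.0623

8.0623


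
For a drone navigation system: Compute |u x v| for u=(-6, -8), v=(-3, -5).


|u x v| = |(-6)*(-5) - (-8)*(-3)|
= |30 - 24| = 6

6


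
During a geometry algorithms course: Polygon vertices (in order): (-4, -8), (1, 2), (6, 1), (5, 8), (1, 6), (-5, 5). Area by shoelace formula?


Shoelace sum: ((-4)*2 - 1*(-8)) + (1*1 - 6*2) + (6*8 - 5*1) + (5*6 - 1*8) + (1*5 - (-5)*6) + ((-5)*(-8) - (-4)*5)
= 149
Area = |149|/2 = 74.5

74.5


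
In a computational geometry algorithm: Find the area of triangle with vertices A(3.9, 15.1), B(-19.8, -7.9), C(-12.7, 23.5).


Area = |x_A(y_B-y_C) + x_B(y_C-y_A) + x_C(y_A-y_B)|/2
= |(-122.46) + (-166.32) + (-292.1)|/2
= 580.88/2 = 290.44

290.44


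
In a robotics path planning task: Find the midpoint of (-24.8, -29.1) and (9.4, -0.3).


M = (((-24.8)+9.4)/2, ((-29.1)+(-0.3))/2)
= (-7.7, -14.7)

(-7.7, -14.7)


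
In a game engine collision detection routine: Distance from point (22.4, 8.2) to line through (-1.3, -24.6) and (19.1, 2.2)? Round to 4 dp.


|cross product| = 33.96
|line direction| = sqrt(1134.4) = 33.6809
Distance = 33.96/sqrt(1134.4) = 1.0083

1.0083


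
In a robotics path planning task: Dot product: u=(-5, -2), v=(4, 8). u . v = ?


u . v = u_x*v_x + u_y*v_y = (-5)*4 + (-2)*8
= (-20) + (-16) = -36

-36


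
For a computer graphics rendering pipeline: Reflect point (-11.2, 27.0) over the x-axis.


Reflection over x-axis: (x,y) -> (x,-y)
(-11.2, 27) -> (-11.2, -27)

(-11.2, -27)


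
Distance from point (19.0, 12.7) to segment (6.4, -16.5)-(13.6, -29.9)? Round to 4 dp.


Project P onto AB: t = 0 (clamped to [0,1])
Closest point on segment: (6.4, -16.5)
Distance: 31.8025

31.8025


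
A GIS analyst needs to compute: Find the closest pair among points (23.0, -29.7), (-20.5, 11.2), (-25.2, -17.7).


d(P0,P1) = 59.7081, d(P0,P2) = 49.6713, d(P1,P2) = 29.2797
Closest: P1 and P2

Closest pair: (-20.5, 11.2) and (-25.2, -17.7), distance = 29.2797


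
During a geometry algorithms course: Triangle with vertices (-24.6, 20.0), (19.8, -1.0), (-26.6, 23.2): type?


Side lengths squared: AB^2=2412.36, BC^2=2738.6, CA^2=14.24
Sorted: [14.24, 2412.36, 2738.6]
By sides: Scalene, By angles: Obtuse

Scalene, Obtuse


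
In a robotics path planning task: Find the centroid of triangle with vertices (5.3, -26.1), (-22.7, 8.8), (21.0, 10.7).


Centroid = ((x_A+x_B+x_C)/3, (y_A+y_B+y_C)/3)
= ((5.3+(-22.7)+21)/3, ((-26.1)+8.8+10.7)/3)
= (1.2, -2.2)

(1.2, -2.2)


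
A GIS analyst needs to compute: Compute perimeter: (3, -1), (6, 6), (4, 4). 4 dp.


Sides: (3, -1)->(6, 6): sqrt(58) = 7.615773, (6, 6)->(4, 4): sqrt(8) = 2.828427, (4, 4)->(3, -1): sqrt(26) = 5.09902
Sum = 15.54322
Perimeter = 15.5432

15.5432


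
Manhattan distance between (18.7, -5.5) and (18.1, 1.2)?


|18.7-18.1| + |(-5.5)-1.2| = 0.6 + 6.7 = 7.3

7.3


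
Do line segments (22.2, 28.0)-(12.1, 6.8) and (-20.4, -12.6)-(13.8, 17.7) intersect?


Cross products: d1=97.74, d2=-321.27, d3=-493.06, d4=-74.05
d1*d2 < 0 and d3*d4 < 0? no

No, they don't intersect


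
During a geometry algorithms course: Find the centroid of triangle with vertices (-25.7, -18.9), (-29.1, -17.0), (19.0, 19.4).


Centroid = ((x_A+x_B+x_C)/3, (y_A+y_B+y_C)/3)
= (((-25.7)+(-29.1)+19)/3, ((-18.9)+(-17)+19.4)/3)
= (-11.9333, -5.5)

(-11.9333, -5.5)
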